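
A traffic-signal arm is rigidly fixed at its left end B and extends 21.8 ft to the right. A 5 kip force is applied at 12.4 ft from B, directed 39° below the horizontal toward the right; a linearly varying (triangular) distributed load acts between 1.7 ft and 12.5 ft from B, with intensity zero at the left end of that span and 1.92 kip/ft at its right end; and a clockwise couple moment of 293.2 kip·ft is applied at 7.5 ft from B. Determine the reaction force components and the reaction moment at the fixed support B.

Resultant of the triangular load: ½ × 1.92 × 10.8 = 10.368 kip, acting at 8.9 ft from B (one-third of the span from the peak).
ΣF_x = 0: B_x + 5·cos39° = 0 → B_x = -3.886 kip.
ΣF_y = 0: B_y − 5·sin39° − ½·1.92·10.8 = 0 → B_y = 13.51 kip.
ΣM about B: M_B − 5·sin39°·12.4 − (½·1.92·10.8)·8.9 − 293.2 = 0 → M_B = 424.5 kip·ft.

B_x = -3.886 kip, B_y = 13.51 kip, M_B = 424.5 kip·ft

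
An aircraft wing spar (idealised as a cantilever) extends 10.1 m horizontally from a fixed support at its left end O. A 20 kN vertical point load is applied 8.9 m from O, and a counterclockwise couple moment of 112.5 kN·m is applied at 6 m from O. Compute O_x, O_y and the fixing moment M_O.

O_x = 0, O_y = 20.00 kN, M_O = 65.50 kN·m

ΣF_x = 0: O_x = 0.
ΣF_y = 0: O_y − 20 = 0 → O_y = 20.00 kN.
ΣM about O: M_O − 20·8.9 + 112.5 = 0 → M_O = 65.50 kN·m.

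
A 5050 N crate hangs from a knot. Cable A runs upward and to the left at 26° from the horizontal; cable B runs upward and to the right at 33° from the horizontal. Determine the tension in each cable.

T_A = 4941 N, T_B = 5295 N

ΣF_x = 0: −T_A·cos26° + T_B·cos33° = 0 → T_B = 1.07169·T_A.
ΣF_y = 0: T_A·sin26° + T_B·sin33° = 5050.
Substitute: T_A·(0.438371 + 1.07169·0.544639) = 5050 → T_A = 4941.02 ≈ 4941 N.
Then T_B = 1.07169 × 4941.02 = 5295 N.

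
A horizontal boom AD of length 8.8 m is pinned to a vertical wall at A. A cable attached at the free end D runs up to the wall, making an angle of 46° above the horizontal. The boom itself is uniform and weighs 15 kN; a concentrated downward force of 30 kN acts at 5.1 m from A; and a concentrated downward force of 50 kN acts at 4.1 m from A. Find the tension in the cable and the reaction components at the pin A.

ΣM about A: T·sin46°·8.8 − 15·4.4 − 30·5.1 − 50·4.1 = 0 → T = 424/(8.8·0.71934) = 66.9806 ≈ 66.98 kN.
ΣF_x = 0: A_x − T·cos46° = 0 → A_x = 66.9806 × 0.694658 = 46.53 kN.
ΣF_y = 0: A_y + T·sin46° − 15 − 30 − 50 = 0 → A_y = 95 − 66.9806 × 0.71934 = 46.82 kN.

T = 66.98 kN, A_x = 46.53 kN, A_y = 46.82 kN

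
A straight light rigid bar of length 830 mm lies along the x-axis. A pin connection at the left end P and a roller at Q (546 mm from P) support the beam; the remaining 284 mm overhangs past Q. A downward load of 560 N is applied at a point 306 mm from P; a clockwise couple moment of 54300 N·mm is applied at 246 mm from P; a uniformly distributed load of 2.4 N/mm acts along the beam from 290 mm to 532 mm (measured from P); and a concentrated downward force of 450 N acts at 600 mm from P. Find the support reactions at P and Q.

P_x = 0, P_y = 245.8 N, Q_y = 1345 N

Resultant of the distributed load: 2.4 × 242 = 580.8 N at 411 mm from P.
Moments about P: Q_y·546 − 560·306 − 54300 − (2.4·242)·411 − 450·600 = 0 → Q_y = 734368.8/546 = 1345 N.
ΣF_y = 0: P_y + 1345 − 560 − 2.4·242 − 450 = 0 → P_y = 245.8 N.
ΣF_x = 0: no horizontal applied forces, so P_x = 0.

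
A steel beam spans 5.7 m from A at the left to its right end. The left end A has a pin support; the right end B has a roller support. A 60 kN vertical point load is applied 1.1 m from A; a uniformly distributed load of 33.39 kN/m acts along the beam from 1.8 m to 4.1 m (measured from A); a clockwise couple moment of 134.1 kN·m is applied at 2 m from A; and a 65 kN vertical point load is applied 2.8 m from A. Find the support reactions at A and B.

A_x = 0, A_y = 95.02 kN, B_y = 106.8 kN

Resultant of the distributed load: 33.39 × 2.3 = 76.797 kN at 2.95 m from A.
Taking moments about A: B_y·5.7 − 60·1.1 − (33.39·2.3)·2.95 − 134.1 − 65·2.8 = 0 → B_y = 608.65115/5.7 = 106.781 ≈ 106.8 kN.
ΣF_y = 0: A_y + 106.781 − 60 − 33.39·2.3 − 65 = 0 → A_y = 95.02 kN.
ΣF_x = 0: no horizontal applied forces, so A_x = 0.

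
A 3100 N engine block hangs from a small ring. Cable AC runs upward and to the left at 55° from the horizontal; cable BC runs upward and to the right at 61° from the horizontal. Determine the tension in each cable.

ΣF_x = 0: −T_AC·cos55° + T_BC·cos61° = 0 → T_BC = 1.1831·T_AC.
ΣF_y = 0: T_AC·sin55° + T_BC·sin61° = 3100.
Substitute: T_AC·(0.819152 + 1.1831·0.87462) = 3100 → T_AC = 1672.14 ≈ 1672 N.
Then T_BC = 1.1831 × 1672.14 = 1978 N.

T_AC = 1672 N, T_BC = 1978 N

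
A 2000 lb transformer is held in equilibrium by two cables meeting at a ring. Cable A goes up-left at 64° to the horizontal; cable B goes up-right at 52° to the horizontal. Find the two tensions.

ΣF_x = 0: −T_A·cos64° + T_B·cos52° = 0 → T_B = 0.712033·T_A.
ΣF_y = 0: T_A·sin64° + T_B·sin52° = 2000.
Substitute: T_A·(0.898794 + 0.712033·0.788011) = 2000 → T_A = 1369.97 ≈ 1370 lb.
Then T_B = 0.712033 × 1369.97 = 975.5 lb.

T_A = 1370 lb, T_B = 975.5 lb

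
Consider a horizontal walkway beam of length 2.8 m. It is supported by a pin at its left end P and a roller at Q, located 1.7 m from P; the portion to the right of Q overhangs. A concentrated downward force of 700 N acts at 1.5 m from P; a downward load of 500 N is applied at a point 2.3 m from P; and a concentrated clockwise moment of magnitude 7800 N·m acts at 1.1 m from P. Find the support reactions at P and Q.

P_x = 0, P_y = -4682 N, Q_y = 5882 N

Moments about P: Q_y·1.7 − 700·1.5 − 500·2.3 − 7800 = 0 → Q_y = 10000/1.7 = 5882.35 ≈ 5882 N.
ΣF_y = 0: P_y + 5882.35 − 700 − 500 = 0 → P_y = -4682 N.
ΣF_x = 0: no horizontal applied forces, so P_x = 0.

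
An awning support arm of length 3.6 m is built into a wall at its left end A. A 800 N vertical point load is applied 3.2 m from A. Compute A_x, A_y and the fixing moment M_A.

ΣF_x = 0: A_x = 0.
ΣF_y = 0: A_y − 800 = 0 → A_y = 800.0 N.
ΣM about A: M_A − 800·3.2 = 0 → M_A = 2560 N·m.

A_x = 0, A_y = 800.0 N, M_A = 2560 N·m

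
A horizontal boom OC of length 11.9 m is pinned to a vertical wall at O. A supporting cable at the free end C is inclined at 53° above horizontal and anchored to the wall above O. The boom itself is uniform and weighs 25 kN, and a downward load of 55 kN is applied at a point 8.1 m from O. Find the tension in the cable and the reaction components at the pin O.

ΣM about O: T·sin53°·11.9 − 25·5.95 − 55·8.1 = 0 → T = 594.25/(11.9·0.798636) = 62.5278 ≈ 62.53 kN.
ΣF_x = 0: O_x − T·cos53° = 0 → O_x = 62.5278 × 0.601815 = 37.63 kN.
ΣF_y = 0: O_y + T·sin53° − 25 − 55 = 0 → O_y = 80 − 62.5278 × 0.798636 = 30.06 kN.

T = 62.53 kN, O_x = 37.63 kN, O_y = 30.06 kN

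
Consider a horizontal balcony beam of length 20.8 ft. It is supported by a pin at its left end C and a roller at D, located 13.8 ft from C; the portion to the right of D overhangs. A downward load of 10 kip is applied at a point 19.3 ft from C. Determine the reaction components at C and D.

Taking moments about C: D_y·13.8 − 10·19.3 = 0 → D_y = 193/13.8 = 13.9855 ≈ 13.99 kip.
ΣF_y = 0: C_y + 13.9855 − 10 = 0 → C_y = -3.986 kip.
ΣF_x = 0: no horizontal applied forces, so C_x = 0.

C_x = 0, C_y = -3.986 kip, D_y = 13.99 kip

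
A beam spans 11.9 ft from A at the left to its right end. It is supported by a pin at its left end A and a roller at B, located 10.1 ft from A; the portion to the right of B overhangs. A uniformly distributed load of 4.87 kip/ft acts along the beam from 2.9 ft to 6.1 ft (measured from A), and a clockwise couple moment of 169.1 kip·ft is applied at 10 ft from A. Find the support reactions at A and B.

Resultant of the distributed load: 4.87 × 3.2 = 15.584 kip at 4.5 ft from A.
Taking moments about A: B_y·10.1 − (4.87·3.2)·4.5 − 169.1 = 0 → B_y = 239.228/10.1 = 23.6859 ≈ 23.69 kip.
ΣF_y = 0: A_y + 23.6859 − 4.87·3.2 = 0 → A_y = -8.102 kip.
ΣF_x = 0: no horizontal applied forces, so A_x = 0.

A_x = 0, A_y = -8.102 kip, B_y = 23.69 kip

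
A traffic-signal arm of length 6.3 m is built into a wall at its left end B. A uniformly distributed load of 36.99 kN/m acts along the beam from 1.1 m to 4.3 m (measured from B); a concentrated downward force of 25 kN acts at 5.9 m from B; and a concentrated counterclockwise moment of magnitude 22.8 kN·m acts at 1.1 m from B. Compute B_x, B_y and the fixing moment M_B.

B_x = 0, B_y = 143.4 kN, M_B = 444.3 kN·m

Resultant of the distributed load: 36.99 × 3.2 = 118.368 kN at 2.7 m from B.
ΣF_x = 0: B_x = 0.
ΣF_y = 0: B_y − 36.99·3.2 − 25 = 0 → B_y = 143.4 kN.
ΣM about B: M_B − (36.99·3.2)·2.7 − 25·5.9 + 22.8 = 0 → M_B = 444.3 kN·m.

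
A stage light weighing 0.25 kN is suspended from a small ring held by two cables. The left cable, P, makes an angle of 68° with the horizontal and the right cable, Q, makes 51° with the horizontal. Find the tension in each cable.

ΣF_x = 0: −T_P·cos68° + T_Q·cos51° = 0 → T_Q = 0.595256·T_P.
ΣF_y = 0: T_P·sin68° + T_Q·sin51° = 0.25.
Substitute: T_P·(0.927184 + 0.595256·0.777146) = 0.25 → T_P = 0.179884 ≈ 0.1799 kN.
Then T_Q = 0.595256 × 0.179884 = 0.1071 kN.

T_P = 0.1799 kN, T_Q = 0.1071 kN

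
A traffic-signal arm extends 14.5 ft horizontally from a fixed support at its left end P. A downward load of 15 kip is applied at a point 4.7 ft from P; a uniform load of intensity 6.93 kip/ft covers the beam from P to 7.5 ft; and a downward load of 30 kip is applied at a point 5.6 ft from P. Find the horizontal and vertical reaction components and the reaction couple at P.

P_x = 0, P_y = 96.97 kip, M_P = 433.4 kip·ft

Resultant of the distributed load: 6.93 × 7.5 = 51.975 kip at 3.75 ft from P.
ΣF_x = 0: P_x = 0.
ΣF_y = 0: P_y − 15 − 6.93·7.5 − 30 = 0 → P_y = 96.97 kip.
ΣM about P: M_P − 15·4.7 − (6.93·7.5)·3.75 − 30·5.6 = 0 → M_P = 433.4 kip·ft.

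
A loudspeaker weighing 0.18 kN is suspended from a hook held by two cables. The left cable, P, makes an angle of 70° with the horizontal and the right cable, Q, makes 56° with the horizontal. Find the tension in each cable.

ΣF_x = 0: −T_P·cos70° + T_Q·cos56° = 0 → T_Q = 0.611632·T_P.
ΣF_y = 0: T_P·sin70° + T_Q·sin56° = 0.18.
Substitute: T_P·(0.939693 + 0.611632·0.829038) = 0.18 → T_P = 0.124416 ≈ 0.1244 kN.
Then T_Q = 0.611632 × 0.124416 = 0.07610 kN.

T_P = 0.1244 kN, T_Q = 0.07610 kN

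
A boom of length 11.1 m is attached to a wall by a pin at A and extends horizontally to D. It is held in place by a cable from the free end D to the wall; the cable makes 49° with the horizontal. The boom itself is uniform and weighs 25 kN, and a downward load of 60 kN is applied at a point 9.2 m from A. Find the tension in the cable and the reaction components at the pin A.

T = 82.46 kN, A_x = 54.10 kN, A_y = 22.77 kN

ΣM about A: T·sin49°·11.1 − 25·5.55 − 60·9.2 = 0 → T = 690.75/(11.1·0.75471) = 82.4552 ≈ 82.46 kN.
ΣF_x = 0: A_x − T·cos49° = 0 → A_x = 82.4552 × 0.656059 = 54.10 kN.
ΣF_y = 0: A_y + T·sin49° − 25 − 60 = 0 → A_y = 85 − 82.4552 × 0.75471 = 22.77 kN.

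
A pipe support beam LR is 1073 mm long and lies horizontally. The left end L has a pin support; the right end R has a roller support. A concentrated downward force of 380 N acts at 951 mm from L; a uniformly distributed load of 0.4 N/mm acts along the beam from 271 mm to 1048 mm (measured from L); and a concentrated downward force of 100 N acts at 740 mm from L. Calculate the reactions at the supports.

Resultant of the distributed load: 0.4 × 777 = 310.8 N at 659.5 mm from L.
Moments about L: R_y·1073 − 380·951 − (0.4·777)·659.5 − 100·740 = 0 → R_y = 640352.6/1073 = 596.787 ≈ 596.8 N.
ΣF_y = 0: L_y + 596.787 − 380 − 0.4·777 − 100 = 0 → L_y = 194.0 N.
ΣF_x = 0: no horizontal applied forces, so L_x = 0.

L_x = 0, L_y = 194.0 N, R_y = 596.8 N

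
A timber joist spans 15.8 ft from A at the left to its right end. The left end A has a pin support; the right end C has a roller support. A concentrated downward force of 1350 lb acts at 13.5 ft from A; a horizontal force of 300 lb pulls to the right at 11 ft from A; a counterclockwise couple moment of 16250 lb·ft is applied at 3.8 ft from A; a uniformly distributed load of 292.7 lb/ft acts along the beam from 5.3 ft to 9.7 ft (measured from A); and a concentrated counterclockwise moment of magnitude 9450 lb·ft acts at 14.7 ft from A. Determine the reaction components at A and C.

Resultant of the distributed load: 292.7 × 4.4 = 1287.88 lb at 7.5 ft from A.
Taking moments about A: C_y·15.8 − 1350·13.5 + 16250 − (292.7·4.4)·7.5 + 9450 = 0 → C_y = 2184.1/15.8 = 138.234 ≈ 138.2 lb.
ΣF_y = 0: A_y + 138.234 − 1350 − 292.7·4.4 = 0 → A_y = 2500 lb.
ΣF_x = 0: A_x + 300 = 0 → A_x = -300.0 lb.

A_x = -300.0 lb, A_y = 2500 lb, C_y = 138.2 lb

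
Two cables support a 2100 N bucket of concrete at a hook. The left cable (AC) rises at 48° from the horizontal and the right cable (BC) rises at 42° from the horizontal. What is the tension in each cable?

T_AC = 1561 N, T_BC = 1405 N

ΣF_x = 0: −T_AC·cos48° + T_BC·cos42° = 0 → T_BC = 0.900404·T_AC.
ΣF_y = 0: T_AC·sin48° + T_BC·sin42° = 2100.
Substitute: T_AC·(0.743145 + 0.900404·0.669131) = 2100 → T_AC = 1560.6 ≈ 1561 N.
Then T_BC = 0.900404 × 1560.6 = 1405 N.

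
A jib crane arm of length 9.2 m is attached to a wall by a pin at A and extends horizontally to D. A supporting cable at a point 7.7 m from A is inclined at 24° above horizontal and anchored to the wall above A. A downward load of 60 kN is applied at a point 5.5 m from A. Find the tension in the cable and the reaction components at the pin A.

ΣM about A: T·sin24°·7.7 − 60·5.5 = 0 → T = 330/(7.7·0.406737) = 105.368 ≈ 105.4 kN.
ΣF_x = 0: A_x − T·cos24° = 0 → A_x = 105.368 × 0.913545 = 96.26 kN.
ΣF_y = 0: A_y + T·sin24° − 60 = 0 → A_y = 60 − 105.368 × 0.406737 = 17.14 kN.

T = 105.4 kN, A_x = 96.26 kN, A_y = 17.14 kN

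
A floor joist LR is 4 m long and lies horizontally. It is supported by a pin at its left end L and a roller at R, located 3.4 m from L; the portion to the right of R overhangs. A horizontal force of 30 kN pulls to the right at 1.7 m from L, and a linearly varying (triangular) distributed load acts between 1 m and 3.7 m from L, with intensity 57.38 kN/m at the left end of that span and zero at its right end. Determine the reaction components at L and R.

Resultant of the triangular load: ½ × 57.38 × 2.7 = 77.463 kN, acting at 1.9 m from L (one-third of the span from the peak).
ΣM about L: R_y·3.4 − (½·57.38·2.7)·1.9 = 0 → R_y = 147.1797/3.4 = 43.2881 ≈ 43.29 kN.
ΣF_y = 0: L_y + 43.2881 − ½·57.38·2.7 = 0 → L_y = 34.17 kN.
ΣF_x = 0: L_x + 30 = 0 → L_x = -30.00 kN.

L_x = -30.00 kN, L_y = 34.17 kN, R_y = 43.29 kN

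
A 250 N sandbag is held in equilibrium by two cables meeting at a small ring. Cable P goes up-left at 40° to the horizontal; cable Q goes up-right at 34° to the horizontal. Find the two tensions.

T_P = 215.6 N, T_Q = 199.2 N

ΣF_x = 0: −T_P·cos40° + T_Q·cos34° = 0 → T_Q = 0.924017·T_P.
ΣF_y = 0: T_P·sin40° + T_Q·sin34° = 250.
Substitute: T_P·(0.642788 + 0.924017·0.559193) = 250 → T_P = 215.612 ≈ 215.6 N.
Then T_Q = 0.924017 × 215.612 = 199.2 N.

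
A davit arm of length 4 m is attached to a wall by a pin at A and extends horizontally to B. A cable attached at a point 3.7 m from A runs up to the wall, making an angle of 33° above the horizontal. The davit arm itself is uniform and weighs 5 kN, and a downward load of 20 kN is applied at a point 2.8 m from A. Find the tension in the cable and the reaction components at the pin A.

T = 32.75 kN, A_x = 27.47 kN, A_y = 7.162 kN

ΣM about A: T·sin33°·3.7 − 5·2 − 20·2.8 = 0 → T = 66/(3.7·0.544639) = 32.7517 ≈ 32.75 kN.
ΣF_x = 0: A_x − T·cos33° = 0 → A_x = 32.7517 × 0.838671 = 27.47 kN.
ΣF_y = 0: A_y + T·sin33° − 5 − 20 = 0 → A_y = 25 − 32.7517 × 0.544639 = 7.162 kN.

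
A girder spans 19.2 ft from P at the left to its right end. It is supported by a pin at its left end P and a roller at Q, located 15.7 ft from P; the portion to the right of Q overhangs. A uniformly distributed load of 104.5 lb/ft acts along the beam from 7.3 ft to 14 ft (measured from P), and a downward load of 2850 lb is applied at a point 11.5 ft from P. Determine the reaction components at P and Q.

P_x = 0, P_y = 987.6 lb, Q_y = 2563 lb

Resultant of the distributed load: 104.5 × 6.7 = 700.15 lb at 10.65 ft from P.
Taking moments about P: Q_y·15.7 − (104.5·6.7)·10.65 − 2850·11.5 = 0 → Q_y = 40231.5975/15.7 = 2562.52 ≈ 2563 lb.
ΣF_y = 0: P_y + 2562.52 − 104.5·6.7 − 2850 = 0 → P_y = 987.6 lb.
ΣF_x = 0: no horizontal applied forces, so P_x = 0.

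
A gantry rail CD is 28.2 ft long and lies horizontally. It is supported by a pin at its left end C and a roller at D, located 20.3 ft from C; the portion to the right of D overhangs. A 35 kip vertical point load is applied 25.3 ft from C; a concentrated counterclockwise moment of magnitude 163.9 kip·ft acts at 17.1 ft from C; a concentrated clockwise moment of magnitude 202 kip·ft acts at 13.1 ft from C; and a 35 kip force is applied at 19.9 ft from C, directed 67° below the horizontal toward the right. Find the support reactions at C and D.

C_x = -13.68 kip, C_y = -9.863 kip, D_y = 77.08 kip

Taking moments about C: D_y·20.3 − 35·25.3 + 163.9 − 202 − 35·sin67°·19.9 = 0 → D_y = 1564.73/20.3 = 77.0803 ≈ 77.08 kip.
ΣF_y = 0: C_y + 77.0803 − 35 − 35·sin67° = 0 → C_y = -9.863 kip.
ΣF_x = 0: C_x + 35·cos67° = 0 → C_x = -13.68 kip.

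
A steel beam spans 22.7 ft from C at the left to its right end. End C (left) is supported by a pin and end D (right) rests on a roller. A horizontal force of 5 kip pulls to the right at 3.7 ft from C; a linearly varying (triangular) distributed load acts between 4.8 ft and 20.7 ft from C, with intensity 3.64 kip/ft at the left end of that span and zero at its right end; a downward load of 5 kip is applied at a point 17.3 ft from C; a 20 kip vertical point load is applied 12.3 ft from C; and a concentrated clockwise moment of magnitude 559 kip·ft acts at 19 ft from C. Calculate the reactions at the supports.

Resultant of the triangular load: ½ × 3.64 × 15.9 = 28.938 kip, acting at 10.1 ft from C (one-third of the span from the peak).
Taking moments about C: D_y·22.7 − (½·3.64·15.9)·10.1 − 5·17.3 − 20·12.3 − 559 = 0 → D_y = 1183.7738/22.7 = 52.1486 ≈ 52.15 kip.
ΣF_y = 0: C_y + 52.1486 − ½·3.64·15.9 − 5 − 20 = 0 → C_y = 1.789 kip.
ΣF_x = 0: C_x + 5 = 0 → C_x = -5.000 kip.

C_x = -5.000 kip, C_y = 1.789 kip, D_y = 52.15 kip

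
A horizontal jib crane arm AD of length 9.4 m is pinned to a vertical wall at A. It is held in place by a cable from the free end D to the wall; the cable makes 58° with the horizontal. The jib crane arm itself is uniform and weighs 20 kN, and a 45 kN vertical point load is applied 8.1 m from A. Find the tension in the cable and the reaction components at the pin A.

T = 57.52 kN, A_x = 30.48 kN, A_y = 16.22 kN

ΣM about A: T·sin58°·9.4 − 20·4.7 − 45·8.1 = 0 → T = 458.5/(9.4·0.848048) = 57.5163 ≈ 57.52 kN.
ΣF_x = 0: A_x − T·cos58° = 0 → A_x = 57.5163 × 0.529919 = 30.48 kN.
ΣF_y = 0: A_y + T·sin58° − 20 − 45 = 0 → A_y = 65 − 57.5163 × 0.848048 = 16.22 kN.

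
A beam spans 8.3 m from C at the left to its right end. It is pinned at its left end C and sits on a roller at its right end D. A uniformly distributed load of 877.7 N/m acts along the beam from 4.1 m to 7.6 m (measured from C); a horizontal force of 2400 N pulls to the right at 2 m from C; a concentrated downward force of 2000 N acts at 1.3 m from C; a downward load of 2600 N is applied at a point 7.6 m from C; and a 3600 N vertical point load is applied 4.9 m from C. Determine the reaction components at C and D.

C_x = -2400 N, C_y = 4288 N, D_y = 6984 N

Resultant of the distributed load: 877.7 × 3.5 = 3071.95 N at 5.85 m from C.
Taking moments about C: D_y·8.3 − (877.7·3.5)·5.85 − 2000·1.3 − 2600·7.6 − 3600·4.9 = 0 → D_y = 57970.9075/8.3 = 6984.45 ≈ 6984 N.
ΣF_y = 0: C_y + 6984.45 − 877.7·3.5 − 2000 − 2600 − 3600 = 0 → C_y = 4288 N.
ΣF_x = 0: C_x + 2400 = 0 → C_x = -2400 N.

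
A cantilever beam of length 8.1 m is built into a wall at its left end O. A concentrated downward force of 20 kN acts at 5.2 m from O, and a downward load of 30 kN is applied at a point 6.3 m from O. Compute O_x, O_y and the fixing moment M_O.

O_x = 0, O_y = 50.00 kN, M_O = 293.0 kN·m

ΣF_x = 0: O_x = 0.
ΣF_y = 0: O_y − 20 − 30 = 0 → O_y = 50.00 kN.
ΣM about O: M_O − 20·5.2 − 30·6.3 = 0 → M_O = 293.0 kN·m.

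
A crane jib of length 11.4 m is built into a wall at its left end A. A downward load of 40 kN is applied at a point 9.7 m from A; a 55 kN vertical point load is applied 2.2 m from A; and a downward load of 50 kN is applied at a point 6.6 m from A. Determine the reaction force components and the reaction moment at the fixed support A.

A_x = 0, A_y = 145.0 kN, M_A = 839.0 kN·m

ΣF_x = 0: A_x = 0.
ΣF_y = 0: A_y − 40 − 55 − 50 = 0 → A_y = 145.0 kN.
ΣM about A: M_A − 40·9.7 − 55·2.2 − 50·6.6 = 0 → M_A = 839.0 kN·m.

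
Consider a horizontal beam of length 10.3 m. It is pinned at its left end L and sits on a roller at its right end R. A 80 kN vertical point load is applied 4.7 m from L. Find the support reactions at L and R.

ΣM about L: R_y·10.3 − 80·4.7 = 0 → R_y = 376/10.3 = 36.5049 ≈ 36.50 kN.
ΣF_y = 0: L_y + 36.5049 − 80 = 0 → L_y = 43.50 kN.
ΣF_x = 0: no horizontal applied forces, so L_x = 0.

L_x = 0, L_y = 43.50 kN, R_y = 36.50 kN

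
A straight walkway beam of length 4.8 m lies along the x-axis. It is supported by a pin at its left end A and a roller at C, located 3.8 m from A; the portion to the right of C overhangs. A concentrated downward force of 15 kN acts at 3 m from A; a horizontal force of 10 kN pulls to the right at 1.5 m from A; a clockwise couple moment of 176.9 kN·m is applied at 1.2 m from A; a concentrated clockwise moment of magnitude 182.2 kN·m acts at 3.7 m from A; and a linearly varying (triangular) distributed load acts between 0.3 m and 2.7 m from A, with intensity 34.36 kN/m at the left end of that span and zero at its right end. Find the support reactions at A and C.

A_x = -10.00 kN, A_y = -62.05 kN, C_y = 118.3 kN

Resultant of the triangular load: ½ × 34.36 × 2.4 = 41.232 kN, acting at 1.1 m from A (one-third of the span from the peak).
Moments about A: C_y·3.8 − 15·3 − 176.9 − 182.2 − (½·34.36·2.4)·1.1 = 0 → C_y = 449.4552/3.8 = 118.278 ≈ 118.3 kN.
ΣF_y = 0: A_y + 118.278 − 15 − ½·34.36·2.4 = 0 → A_y = -62.05 kN.
ΣF_x = 0: A_x + 10 = 0 → A_x = -10.00 kN.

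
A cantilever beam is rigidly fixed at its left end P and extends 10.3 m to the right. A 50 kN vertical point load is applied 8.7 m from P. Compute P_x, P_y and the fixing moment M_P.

ΣF_x = 0: P_x = 0.
ΣF_y = 0: P_y − 50 = 0 → P_y = 50.00 kN.
ΣM about P: M_P − 50·8.7 = 0 → M_P = 435.0 kN·m.

P_x = 0, P_y = 50.00 kN, M_P = 435.0 kN·m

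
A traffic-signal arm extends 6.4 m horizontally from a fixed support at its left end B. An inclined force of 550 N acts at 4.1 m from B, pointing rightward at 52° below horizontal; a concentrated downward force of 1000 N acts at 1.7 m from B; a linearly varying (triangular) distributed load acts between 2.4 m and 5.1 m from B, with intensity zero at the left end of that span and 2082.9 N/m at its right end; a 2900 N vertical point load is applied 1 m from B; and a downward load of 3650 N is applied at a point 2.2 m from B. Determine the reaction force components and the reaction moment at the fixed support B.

B_x = -338.6 N, B_y = 10800 N, M_B = 26220 N·m

Resultant of the triangular load: ½ × 2082.9 × 2.7 = 2811.915 N, acting at 4.2 m from B (one-third of the span from the peak).
ΣF_x = 0: B_x + 550·cos52° = 0 → B_x = -338.6 N.
ΣF_y = 0: B_y − 550·sin52° − 1000 − ½·2082.9·2.7 − 2900 − 3650 = 0 → B_y = 10800 N.
ΣM about B: M_B − 550·sin52°·4.1 − 1000·1.7 − (½·2082.9·2.7)·4.2 − 2900·1 − 3650·2.2 = 0 → M_B = 26220 N·m.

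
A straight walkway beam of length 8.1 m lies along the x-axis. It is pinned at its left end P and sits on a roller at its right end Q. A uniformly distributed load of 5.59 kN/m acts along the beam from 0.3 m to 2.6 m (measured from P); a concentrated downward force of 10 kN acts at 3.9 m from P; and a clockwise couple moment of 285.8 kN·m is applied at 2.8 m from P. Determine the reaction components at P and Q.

P_x = 0, P_y = -19.54 kN, Q_y = 42.40 kN

Resultant of the distributed load: 5.59 × 2.3 = 12.857 kN at 1.45 m from P.
ΣM about P: Q_y·8.1 − (5.59·2.3)·1.45 − 10·3.9 − 285.8 = 0 → Q_y = 343.44265/8.1 = 42.4003 ≈ 42.40 kN.
ΣF_y = 0: P_y + 42.4003 − 5.59·2.3 − 10 = 0 → P_y = -19.54 kN.
ΣF_x = 0: no horizontal applied forces, so P_x = 0.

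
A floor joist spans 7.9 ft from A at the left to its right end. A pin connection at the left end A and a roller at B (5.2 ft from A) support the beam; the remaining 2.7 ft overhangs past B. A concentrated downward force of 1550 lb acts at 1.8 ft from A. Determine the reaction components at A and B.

A_x = 0, A_y = 1013 lb, B_y = 536.5 lb

ΣM about A: B_y·5.2 − 1550·1.8 = 0 → B_y = 2790/5.2 = 536.538 ≈ 536.5 lb.
ΣF_y = 0: A_y + 536.538 − 1550 = 0 → A_y = 1013 lb.
ΣF_x = 0: no horizontal applied forces, so A_x = 0.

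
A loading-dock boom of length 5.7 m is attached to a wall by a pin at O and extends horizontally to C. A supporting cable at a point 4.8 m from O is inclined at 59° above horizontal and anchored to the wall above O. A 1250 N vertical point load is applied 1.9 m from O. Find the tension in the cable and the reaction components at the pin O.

ΣM about O: T·sin59°·4.8 − 1250·1.9 = 0 → T = 2375/(4.8·0.857167) = 577.241 ≈ 577.2 N.
ΣF_x = 0: O_x − T·cos59° = 0 → O_x = 577.241 × 0.515038 = 297.3 N.
ΣF_y = 0: O_y + T·sin59° − 1250 = 0 → O_y = 1250 − 577.241 × 0.857167 = 755.2 N.

T = 577.2 N, O_x = 297.3 N, O_y = 755.2 N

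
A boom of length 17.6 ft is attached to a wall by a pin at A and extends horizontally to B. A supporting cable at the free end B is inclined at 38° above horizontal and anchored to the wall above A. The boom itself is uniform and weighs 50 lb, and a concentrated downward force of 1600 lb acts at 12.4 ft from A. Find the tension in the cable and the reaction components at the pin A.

ΣM about A: T·sin38°·17.6 − 50·8.8 − 1600·12.4 = 0 → T = 20280/(17.6·0.615661) = 1871.6 ≈ 1872 lb.
ΣF_x = 0: A_x − T·cos38° = 0 → A_x = 1871.6 × 0.788011 = 1475 lb.
ΣF_y = 0: A_y + T·sin38° − 50 − 1600 = 0 → A_y = 1650 − 1871.6 × 0.615661 = 497.7 lb.

T = 1872 lb, A_x = 1475 lb, A_y = 497.7 lb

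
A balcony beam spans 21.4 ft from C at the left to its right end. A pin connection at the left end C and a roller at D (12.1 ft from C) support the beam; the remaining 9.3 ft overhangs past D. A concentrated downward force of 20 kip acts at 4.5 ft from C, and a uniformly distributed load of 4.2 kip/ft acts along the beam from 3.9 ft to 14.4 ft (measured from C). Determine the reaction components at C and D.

Resultant of the distributed load: 4.2 × 10.5 = 44.1 kip at 9.15 ft from C.
ΣM about C: D_y·12.1 − 20·4.5 − (4.2·10.5)·9.15 = 0 → D_y = 493.515/12.1 = 40.7864 ≈ 40.79 kip.
ΣF_y = 0: C_y + 40.7864 − 20 − 4.2·10.5 = 0 → C_y = 23.31 kip.
ΣF_x = 0: no horizontal applied forces, so C_x = 0.

C_x = 0, C_y = 23.31 kip, D_y = 40.79 kip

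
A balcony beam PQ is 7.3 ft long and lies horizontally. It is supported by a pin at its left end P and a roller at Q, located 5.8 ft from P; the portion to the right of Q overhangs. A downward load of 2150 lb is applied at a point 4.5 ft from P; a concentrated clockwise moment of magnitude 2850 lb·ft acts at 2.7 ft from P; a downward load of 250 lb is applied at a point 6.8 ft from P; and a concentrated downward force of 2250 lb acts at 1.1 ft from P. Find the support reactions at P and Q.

P_x = 0, P_y = 1771 lb, Q_y = 2879 lb

Moments about P: Q_y·5.8 − 2150·4.5 − 2850 − 250·6.8 − 2250·1.1 = 0 → Q_y = 16700/5.8 = 2879.31 ≈ 2879 lb.
ΣF_y = 0: P_y + 2879.31 − 2150 − 250 − 2250 = 0 → P_y = 1771 lb.
ΣF_x = 0: no horizontal applied forces, so P_x = 0.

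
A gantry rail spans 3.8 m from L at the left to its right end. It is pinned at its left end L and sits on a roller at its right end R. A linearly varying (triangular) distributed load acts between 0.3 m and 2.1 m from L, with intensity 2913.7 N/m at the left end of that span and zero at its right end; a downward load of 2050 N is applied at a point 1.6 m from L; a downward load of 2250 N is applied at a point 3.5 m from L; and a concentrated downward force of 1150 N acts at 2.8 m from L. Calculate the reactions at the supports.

Resultant of the triangular load: ½ × 2913.7 × 1.8 = 2622.33 N, acting at 0.9 m from L (one-third of the span from the peak).
ΣM about L: R_y·3.8 − (½·2913.7·1.8)·0.9 − 2050·1.6 − 2250·3.5 − 1150·2.8 = 0 → R_y = 16735.097/3.8 = 4403.97 ≈ 4404 N.
ΣF_y = 0: L_y + 4403.97 − ½·2913.7·1.8 − 2050 − 2250 − 1150 = 0 → L_y = 3668 N.
ΣF_x = 0: no horizontal applied forces, so L_x = 0.

L_x = 0, L_y = 3668 N, R_y = 4404 N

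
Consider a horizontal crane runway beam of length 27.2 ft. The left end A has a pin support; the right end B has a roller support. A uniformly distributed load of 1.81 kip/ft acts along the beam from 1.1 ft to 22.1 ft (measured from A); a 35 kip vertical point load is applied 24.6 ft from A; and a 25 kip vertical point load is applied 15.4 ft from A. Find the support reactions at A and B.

A_x = 0, A_y = 35.99 kip, B_y = 62.02 kip

Resultant of the distributed load: 1.81 × 21 = 38.01 kip at 11.6 ft from A.
Taking moments about A: B_y·27.2 − (1.81·21)·11.6 − 35·24.6 − 25·15.4 = 0 → B_y = 1686.916/27.2 = 62.019 ≈ 62.02 kip.
ΣF_y = 0: A_y + 62.019 − 1.81·21 − 35 − 25 = 0 → A_y = 35.99 kip.
ΣF_x = 0: no horizontal applied forces, so A_x = 0.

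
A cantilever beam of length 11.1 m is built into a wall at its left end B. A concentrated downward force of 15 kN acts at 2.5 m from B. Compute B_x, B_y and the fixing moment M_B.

ΣF_x = 0: B_x = 0.
ΣF_y = 0: B_y − 15 = 0 → B_y = 15.00 kN.
ΣM about B: M_B − 15·2.5 = 0 → M_B = 37.50 kN·m.

B_x = 0, B_y = 15.00 kN, M_B = 37.50 kN·m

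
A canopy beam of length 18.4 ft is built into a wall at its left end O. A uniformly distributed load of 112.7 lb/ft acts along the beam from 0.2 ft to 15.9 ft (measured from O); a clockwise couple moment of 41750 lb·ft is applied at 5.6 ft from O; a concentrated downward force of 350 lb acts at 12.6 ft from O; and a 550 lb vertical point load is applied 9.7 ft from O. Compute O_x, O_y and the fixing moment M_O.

Resultant of the distributed load: 112.7 × 15.7 = 1769.39 lb at 8.05 ft from O.
ΣF_x = 0: O_x = 0.
ΣF_y = 0: O_y − 112.7·15.7 − 350 − 550 = 0 → O_y = 2669 lb.
ΣM about O: M_O − (112.7·15.7)·8.05 − 41750 − 350·12.6 − 550·9.7 = 0 → M_O = 65740 lb·ft.

O_x = 0, O_y = 2669 lb, M_O = 65740 lb·ft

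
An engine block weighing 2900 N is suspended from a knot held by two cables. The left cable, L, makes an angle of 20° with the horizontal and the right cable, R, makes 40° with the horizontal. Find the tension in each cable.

ΣF_x = 0: −T_L·cos20° + T_R·cos40° = 0 → T_R = 1.22668·T_L.
ΣF_y = 0: T_L·sin20° + T_R·sin40° = 2900.
Substitute: T_L·(0.34202 + 1.22668·0.642788) = 2900 → T_L = 2565.2 ≈ 2565 N.
Then T_R = 1.22668 × 2565.2 = 3147 N.

T_L = 2565 N, T_R = 3147 N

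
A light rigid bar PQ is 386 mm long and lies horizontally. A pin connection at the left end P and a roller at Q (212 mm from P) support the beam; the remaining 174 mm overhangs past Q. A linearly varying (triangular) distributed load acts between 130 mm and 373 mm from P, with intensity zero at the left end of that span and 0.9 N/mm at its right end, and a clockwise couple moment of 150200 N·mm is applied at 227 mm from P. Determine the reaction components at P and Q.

Resultant of the triangular load: ½ × 0.9 × 243 = 109.35 N, acting at 292 mm from P (one-third of the span from the peak).
Moments about P: Q_y·212 − (½·0.9·243)·292 − 150200 = 0 → Q_y = 182130.2/212 = 859.105 ≈ 859.1 N.
ΣF_y = 0: P_y + 859.105 − ½·0.9·243 = 0 → P_y = -749.8 N.
ΣF_x = 0: no horizontal applied forces, so P_x = 0.

P_x = 0, P_y = -749.8 N, Q_y = 859.1 N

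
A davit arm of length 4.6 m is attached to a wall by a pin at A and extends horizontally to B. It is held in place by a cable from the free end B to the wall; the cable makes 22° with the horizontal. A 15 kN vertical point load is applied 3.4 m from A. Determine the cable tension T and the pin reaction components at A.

T = 29.60 kN, A_x = 27.44 kN, A_y = 3.913 kN

ΣM about A: T·sin22°·4.6 − 15·3.4 = 0 → T = 51/(4.6·0.374607) = 29.5962 ≈ 29.60 kN.
ΣF_x = 0: A_x − T·cos22° = 0 → A_x = 29.5962 × 0.927184 = 27.44 kN.
ΣF_y = 0: A_y + T·sin22° − 15 = 0 → A_y = 15 − 29.5962 × 0.374607 = 3.913 kN.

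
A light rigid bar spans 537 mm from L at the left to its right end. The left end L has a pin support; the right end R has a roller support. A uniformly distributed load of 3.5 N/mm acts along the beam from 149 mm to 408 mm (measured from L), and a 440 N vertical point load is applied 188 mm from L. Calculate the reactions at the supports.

Resultant of the distributed load: 3.5 × 259 = 906.5 N at 278.5 mm from L.
Taking moments about L: R_y·537 − (3.5·259)·278.5 − 440·188 = 0 → R_y = 335180.25/537 = 624.172 ≈ 624.2 N.
ΣF_y = 0: L_y + 624.172 − 3.5·259 − 440 = 0 → L_y = 722.3 N.
ΣF_x = 0: no horizontal applied forces, so L_x = 0.

L_x = 0, L_y = 722.3 N, R_y = 624.2 N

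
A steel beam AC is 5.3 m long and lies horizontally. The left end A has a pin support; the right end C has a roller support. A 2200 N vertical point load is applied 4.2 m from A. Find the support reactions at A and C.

A_x = 0, A_y = 456.6 N, C_y = 1743 N

ΣM about A: C_y·5.3 − 2200·4.2 = 0 → C_y = 9240/5.3 = 1743.4 ≈ 1743 N.
ΣF_y = 0: A_y + 1743.4 − 2200 = 0 → A_y = 456.6 N.
ΣF_x = 0: no horizontal applied forces, so A_x = 0.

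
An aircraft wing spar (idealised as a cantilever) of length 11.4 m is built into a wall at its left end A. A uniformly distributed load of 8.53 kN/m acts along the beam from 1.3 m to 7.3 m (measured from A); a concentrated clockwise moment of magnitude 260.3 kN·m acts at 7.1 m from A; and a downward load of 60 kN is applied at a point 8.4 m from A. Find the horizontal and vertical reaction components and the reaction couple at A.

Resultant of the distributed load: 8.53 × 6 = 51.18 kN at 4.3 m from A.
ΣF_x = 0: A_x = 0.
ΣF_y = 0: A_y − 8.53·6 − 60 = 0 → A_y = 111.2 kN.
ΣM about A: M_A − (8.53·6)·4.3 − 260.3 − 60·8.4 = 0 → M_A = 984.4 kN·m.

A_x = 0, A_y = 111.2 kN, M_A = 984.4 kN·m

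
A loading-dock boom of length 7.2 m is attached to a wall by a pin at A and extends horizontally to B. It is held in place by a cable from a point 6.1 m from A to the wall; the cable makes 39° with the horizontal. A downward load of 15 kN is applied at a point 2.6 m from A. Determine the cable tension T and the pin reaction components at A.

T = 10.16 kN, A_x = 7.895 kN, A_y = 8.607 kN

ΣM about A: T·sin39°·6.1 − 15·2.6 = 0 → T = 39/(6.1·0.62932) = 10.1593 ≈ 10.16 kN.
ΣF_x = 0: A_x − T·cos39° = 0 → A_x = 10.1593 × 0.777146 = 7.895 kN.
ΣF_y = 0: A_y + T·sin39° − 15 = 0 → A_y = 15 − 10.1593 × 0.62932 = 8.607 kN.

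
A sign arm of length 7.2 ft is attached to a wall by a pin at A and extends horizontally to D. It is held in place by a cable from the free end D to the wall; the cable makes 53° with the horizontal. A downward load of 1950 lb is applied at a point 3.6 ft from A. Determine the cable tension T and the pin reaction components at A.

ΣM about A: T·sin53°·7.2 − 1950·3.6 = 0 → T = 7020/(7.2·0.798636) = 1220.83 ≈ 1221 lb.
ΣF_x = 0: A_x − T·cos53° = 0 → A_x = 1220.83 × 0.601815 = 734.7 lb.
ΣF_y = 0: A_y + T·sin53° − 1950 = 0 → A_y = 1950 − 1220.83 × 0.798636 = 975.0 lb.

T = 1221 lb, A_x = 734.7 lb, A_y = 975.0 lb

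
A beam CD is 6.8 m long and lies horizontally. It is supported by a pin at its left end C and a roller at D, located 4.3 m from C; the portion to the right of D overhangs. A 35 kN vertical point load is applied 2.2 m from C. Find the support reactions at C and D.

C_x = 0, C_y = 17.09 kN, D_y = 17.91 kN

Taking moments about C: D_y·4.3 − 35·2.2 = 0 → D_y = 77/4.3 = 17.907 ≈ 17.91 kN.
ΣF_y = 0: C_y + 17.907 − 35 = 0 → C_y = 17.09 kN.
ΣF_x = 0: no horizontal applied forces, so C_x = 0.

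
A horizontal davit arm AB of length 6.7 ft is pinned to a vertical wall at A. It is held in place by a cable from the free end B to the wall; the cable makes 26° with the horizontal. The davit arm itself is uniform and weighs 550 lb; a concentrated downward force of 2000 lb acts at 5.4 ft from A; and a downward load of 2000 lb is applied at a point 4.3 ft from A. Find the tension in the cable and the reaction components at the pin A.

T = 7233 lb, A_x = 6501 lb, A_y = 1379 lb

ΣM about A: T·sin26°·6.7 − 550·3.35 − 2000·5.4 − 2000·4.3 = 0 → T = 21242.5/(6.7·0.438371) = 7232.51 ≈ 7233 lb.
ΣF_x = 0: A_x − T·cos26° = 0 → A_x = 7232.51 × 0.898794 = 6501 lb.
ΣF_y = 0: A_y + T·sin26° − 550 − 2000 − 2000 = 0 → A_y = 4550 − 7232.51 × 0.438371 = 1379 lb.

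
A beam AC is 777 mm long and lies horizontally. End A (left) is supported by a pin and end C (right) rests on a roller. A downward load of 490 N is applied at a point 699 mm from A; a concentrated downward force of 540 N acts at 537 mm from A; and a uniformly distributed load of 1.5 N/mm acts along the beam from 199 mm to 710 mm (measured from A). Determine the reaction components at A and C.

A_x = 0, A_y = 534.1 N, C_y = 1262 N

Resultant of the distributed load: 1.5 × 511 = 766.5 N at 454.5 mm from A.
Moments about A: C_y·777 − 490·699 − 540·537 − (1.5·511)·454.5 = 0 → C_y = 980864.25/777 = 1262.37 ≈ 1262 N.
ΣF_y = 0: A_y + 1262.37 − 490 − 540 − 1.5·511 = 0 → A_y = 534.1 N.
ΣF_x = 0: no horizontal applied forces, so A_x = 0.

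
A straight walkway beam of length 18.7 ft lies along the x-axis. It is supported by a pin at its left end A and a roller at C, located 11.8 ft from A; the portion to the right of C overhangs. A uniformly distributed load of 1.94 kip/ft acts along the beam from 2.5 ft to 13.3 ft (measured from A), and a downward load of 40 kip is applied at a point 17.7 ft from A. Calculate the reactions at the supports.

A_x = 0, A_y = -13.08 kip, C_y = 74.03 kip

Resultant of the distributed load: 1.94 × 10.8 = 20.952 kip at 7.9 ft from A.
Moments about A: C_y·11.8 − (1.94·10.8)·7.9 − 40·17.7 = 0 → C_y = 873.5208/11.8 = 74.0272 ≈ 74.03 kip.
ΣF_y = 0: A_y + 74.0272 − 1.94·10.8 − 40 = 0 → A_y = -13.08 kip.
ΣF_x = 0: no horizontal applied forces, so A_x = 0.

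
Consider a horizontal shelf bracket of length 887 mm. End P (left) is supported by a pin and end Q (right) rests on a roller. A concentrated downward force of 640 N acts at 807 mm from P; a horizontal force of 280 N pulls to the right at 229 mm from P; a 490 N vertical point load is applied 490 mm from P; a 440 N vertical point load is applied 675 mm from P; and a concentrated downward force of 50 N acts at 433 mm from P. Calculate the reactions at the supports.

P_x = -280.0 N, P_y = 407.8 N, Q_y = 1212 N

ΣM about P: Q_y·887 − 640·807 − 490·490 − 440·675 − 50·433 = 0 → Q_y = 1075230/887 = 1212.21 ≈ 1212 N.
ΣF_y = 0: P_y + 1212.21 − 640 − 490 − 440 − 50 = 0 → P_y = 407.8 N.
ΣF_x = 0: P_x + 280 = 0 → P_x = -280.0 N.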